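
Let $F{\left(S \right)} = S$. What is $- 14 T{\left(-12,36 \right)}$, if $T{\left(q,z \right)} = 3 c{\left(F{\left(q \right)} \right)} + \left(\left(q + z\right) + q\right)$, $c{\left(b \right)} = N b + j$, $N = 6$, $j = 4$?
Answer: $2688$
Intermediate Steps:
$c{\left(b \right)} = 4 + 6 b$ ($c{\left(b \right)} = 6 b + 4 = 4 + 6 b$)
$T{\left(q,z \right)} = 12 + z + 20 q$ ($T{\left(q,z \right)} = 3 \left(4 + 6 q\right) + \left(\left(q + z\right) + q\right) = \left(12 + 18 q\right) + \left(z + 2 q\right) = 12 + z + 20 q$)
$- 14 T{\left(-12,36 \right)} = - 14 \left(12 + 36 + 20 \left(-12\right)\right) = - 14 \left(12 + 36 - 240\right) = \left(-14\right) \left(-192\right) = 2688$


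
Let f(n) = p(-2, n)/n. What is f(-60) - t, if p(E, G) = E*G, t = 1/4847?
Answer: -9695/4847 ≈ -2.0002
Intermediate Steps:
t = 1/4847 ≈ 0.00020631
f(n) = -2 (f(n) = (-2*n)/n = -2)
f(-60) - t = -2 - 1*1/4847 = -2 - 1/4847 = -9695/4847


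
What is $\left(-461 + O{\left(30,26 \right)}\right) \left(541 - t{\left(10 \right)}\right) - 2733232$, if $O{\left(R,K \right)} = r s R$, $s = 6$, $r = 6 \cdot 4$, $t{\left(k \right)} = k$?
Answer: $-684103$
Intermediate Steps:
$r = 24$
$O{\left(R,K \right)} = 144 R$ ($O{\left(R,K \right)} = 24 \cdot 6 R = 144 R$)
$\left(-461 + O{\left(30,26 \right)}\right) \left(541 - t{\left(10 \right)}\right) - 2733232 = \left(-461 + 144 \cdot 30\right) \left(541 - 10\right) - 2733232 = \left(-461 + 4320\right) \left(541 - 10\right) - 2733232 = 3859 \cdot 531 - 2733232 = 2049129 - 2733232 = -684103$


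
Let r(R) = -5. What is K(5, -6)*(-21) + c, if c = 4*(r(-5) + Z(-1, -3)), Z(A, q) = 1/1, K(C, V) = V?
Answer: 110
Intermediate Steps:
Z(A, q) = 1
c = -16 (c = 4*(-5 + 1) = 4*(-4) = -16)
K(5, -6)*(-21) + c = -6*(-21) - 16 = 126 - 16 = 110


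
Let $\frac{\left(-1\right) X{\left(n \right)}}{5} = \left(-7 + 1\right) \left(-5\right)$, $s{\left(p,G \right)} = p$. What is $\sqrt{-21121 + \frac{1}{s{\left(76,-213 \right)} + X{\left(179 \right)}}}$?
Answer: $\frac{i \sqrt{115658670}}{74} \approx 145.33 i$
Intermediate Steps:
$X{\left(n \right)} = -150$ ($X{\left(n \right)} = - 5 \left(-7 + 1\right) \left(-5\right) = - 5 \left(\left(-6\right) \left(-5\right)\right) = \left(-5\right) 30 = -150$)
$\sqrt{-21121 + \frac{1}{s{\left(76,-213 \right)} + X{\left(179 \right)}}} = \sqrt{-21121 + \frac{1}{76 - 150}} = \sqrt{-21121 + \frac{1}{-74}} = \sqrt{-21121 - \frac{1}{74}} = \sqrt{- \frac{1562955}{74}} = \frac{i \sqrt{115658670}}{74}$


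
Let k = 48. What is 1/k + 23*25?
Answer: 27601/48 ≈ 575.02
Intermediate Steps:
1/k + 23*25 = 1/48 + 23*25 = 1/48 + 575 = 27601/48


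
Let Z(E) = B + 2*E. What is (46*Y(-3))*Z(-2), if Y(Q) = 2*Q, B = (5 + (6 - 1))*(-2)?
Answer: 6624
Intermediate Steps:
B = -20 (B = (5 + 5)*(-2) = 10*(-2) = -20)
Z(E) = -20 + 2*E
(46*Y(-3))*Z(-2) = (46*(2*(-3)))*(-20 + 2*(-2)) = (46*(-6))*(-20 - 4) = -276*(-24) = 6624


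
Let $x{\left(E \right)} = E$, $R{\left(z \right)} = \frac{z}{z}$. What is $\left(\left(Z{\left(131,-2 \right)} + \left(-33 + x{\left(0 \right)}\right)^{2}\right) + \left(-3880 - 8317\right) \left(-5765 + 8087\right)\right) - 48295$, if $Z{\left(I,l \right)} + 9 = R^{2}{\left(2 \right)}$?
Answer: $-28368648$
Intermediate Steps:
$R{\left(z \right)} = 1$
$Z{\left(I,l \right)} = -8$ ($Z{\left(I,l \right)} = -9 + 1^{2} = -9 + 1 = -8$)
$\left(\left(Z{\left(131,-2 \right)} + \left(-33 + x{\left(0 \right)}\right)^{2}\right) + \left(-3880 - 8317\right) \left(-5765 + 8087\right)\right) - 48295 = \left(\left(-8 + \left(-33 + 0\right)^{2}\right) + \left(-3880 - 8317\right) \left(-5765 + 8087\right)\right) - 48295 = \left(\left(-8 + \left(-33\right)^{2}\right) - 28321434\right) - 48295 = \left(\left(-8 + 1089\right) - 28321434\right) - 48295 = \left(1081 - 28321434\right) - 48295 = -28320353 - 48295 = -28368648$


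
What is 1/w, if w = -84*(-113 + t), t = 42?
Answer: 1/5964 ≈ 0.00016767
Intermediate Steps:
w = 5964 (w = -84*(-113 + 42) = -84*(-71) = 5964)
1/w = 1/5964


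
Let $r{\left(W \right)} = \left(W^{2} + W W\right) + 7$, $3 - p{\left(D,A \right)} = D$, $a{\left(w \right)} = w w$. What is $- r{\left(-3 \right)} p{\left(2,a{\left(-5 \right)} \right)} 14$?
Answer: $-350$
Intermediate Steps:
$a{\left(w \right)} = w^{2}$
$p{\left(D,A \right)} = 3 - D$
$r{\left(W \right)} = 7 + 2 W^{2}$ ($r{\left(W \right)} = \left(W^{2} + W^{2}\right) + 7 = 2 W^{2} + 7 = 7 + 2 W^{2}$)
$- r{\left(-3 \right)} p{\left(2,a{\left(-5 \right)} \right)} 14 = - \left(7 + 2 \left(-3\right)^{2}\right) \left(3 - 2\right) 14 = - \left(7 + 2 \cdot 9\right) \left(3 - 2\right) 14 = - \left(7 + 18\right) 1 \cdot 14 = - 25 \cdot 1 \cdot 14 = - 25 \cdot 14 = \left(-1\right) 350 = -350$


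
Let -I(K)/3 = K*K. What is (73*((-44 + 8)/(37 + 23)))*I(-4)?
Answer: 10512/5 ≈ 2102.4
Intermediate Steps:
I(K) = -3*K**2 (I(K) = -3*K*K = -3*K**2)
(73*((-44 + 8)/(37 + 23)))*I(-4) = (73*((-44 + 8)/(37 + 23)))*(-3*(-4)**2) = (73*(-36/60))*(-3*16) = (73*(-36*1/60))*(-48) = (73*(-3/5))*(-48) = -219/5*(-48) = 10512/5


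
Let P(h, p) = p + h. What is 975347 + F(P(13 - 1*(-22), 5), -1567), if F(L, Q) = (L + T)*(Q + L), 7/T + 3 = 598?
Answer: 77711168/85 ≈ 9.1425e+5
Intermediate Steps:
T = 1/85 (T = 7/(-3 + 598) = 7/595 = 7*(1/595) = 1/85 ≈ 0.011765)
P(h, p) = h + p
F(L, Q) = (1/85 + L)*(L + Q) (F(L, Q) = (L + 1/85)*(Q + L) = (1/85 + L)*(L + Q))
975347 + F(P(13 - 1*(-22), 5), -1567) = 975347 + (((13 - 1*(-22)) + 5)² + ((13 - 1*(-22)) + 5)/85 + (1/85)*(-1567) + ((13 - 1*(-22)) + 5)*(-1567)) = 975347 + (((13 + 22) + 5)² + ((13 + 22) + 5)/85 - 1567/85 + ((13 + 22) + 5)*(-1567)) = 975347 + ((35 + 5)² + (35 + 5)/85 - 1567/85 + (35 + 5)*(-1567)) = 975347 + (40² + (1/85)*40 - 1567/85 + 40*(-1567)) = 975347 + (1600 + 8/17 - 1567/85 - 62680) = 975347 - 5193327/85 = 77711168/85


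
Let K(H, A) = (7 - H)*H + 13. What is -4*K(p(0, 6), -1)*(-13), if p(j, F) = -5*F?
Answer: -57044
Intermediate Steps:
K(H, A) = 13 + H*(7 - H) (K(H, A) = H*(7 - H) + 13 = 13 + H*(7 - H))
-4*K(p(0, 6), -1)*(-13) = -4*(13 - (-5*6)**2 + 7*(-5*6))*(-13) = -4*(13 - 1*(-30)**2 + 7*(-30))*(-13) = -4*(13 - 1*900 - 210)*(-13) = -4*(13 - 900 - 210)*(-13) = -4*(-1097)*(-13) = 4388*(-13) = -57044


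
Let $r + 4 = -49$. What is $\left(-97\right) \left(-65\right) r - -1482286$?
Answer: $1148121$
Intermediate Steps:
$r = -53$ ($r = -4 - 49 = -53$)
$\left(-97\right) \left(-65\right) r - -1482286 = \left(-97\right) \left(-65\right) \left(-53\right) - -1482286 = 6305 \left(-53\right) + 1482286 = -334165 + 1482286 = 1148121$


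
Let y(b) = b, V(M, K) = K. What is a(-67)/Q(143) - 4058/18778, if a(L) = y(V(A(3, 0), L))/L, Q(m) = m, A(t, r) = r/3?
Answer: -280758/1342627 ≈ -0.20911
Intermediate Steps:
A(t, r) = r/3 (A(t, r) = r*(1/3) = r/3)
a(L) = 1 (a(L) = L/L = 1)
a(-67)/Q(143) - 4058/18778 = 1/143 - 4058/18778 = 1*(1/143) - 4058*1/18778 = 1/143 - 2029/9389 = -280758/1342627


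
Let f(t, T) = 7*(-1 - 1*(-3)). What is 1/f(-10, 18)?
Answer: 1/14 ≈ 0.071429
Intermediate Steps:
f(t, T) = 14 (f(t, T) = 7*(-1 + 3) = 7*2 = 14)
1/f(-10, 18) = 1/14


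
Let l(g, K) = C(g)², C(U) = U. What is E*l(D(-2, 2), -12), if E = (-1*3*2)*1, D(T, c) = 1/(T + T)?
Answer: -3/8 ≈ -0.37500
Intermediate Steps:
D(T, c) = 1/(2*T)
l(g, K) = g²
E = -6 (E = -3*2*1 = -6*1 = -6)
E*l(D(-2, 2), -12) = -6*((½)/(-2))² = -6*((½)*(-½))² = -6*(-¼)² = -6*1/16 = -3/8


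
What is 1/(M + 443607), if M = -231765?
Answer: 1/211842 ≈ 4.7205e-6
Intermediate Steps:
1/(M + 443607) = 1/(-231765 + 443607) = 1/211842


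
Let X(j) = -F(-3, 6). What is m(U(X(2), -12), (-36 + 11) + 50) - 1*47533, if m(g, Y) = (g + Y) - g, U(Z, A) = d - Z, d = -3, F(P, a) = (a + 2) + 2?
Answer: -47508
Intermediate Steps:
F(P, a) = 4 + a (F(P, a) = (2 + a) + 2 = 4 + a)
X(j) = -10 (X(j) = -(4 + 6) = -1*10 = -10)
U(Z, A) = -3 - Z
m(g, Y) = Y (m(g, Y) = (Y + g) - g = Y)
m(U(X(2), -12), (-36 + 11) + 50) - 1*47533 = ((-36 + 11) + 50) - 1*47533 = (-25 + 50) - 47533 = 25 - 47533 = -47508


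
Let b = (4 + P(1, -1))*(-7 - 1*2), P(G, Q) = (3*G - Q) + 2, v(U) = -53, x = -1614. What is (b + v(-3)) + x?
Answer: -1757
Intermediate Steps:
P(G, Q) = 2 - Q + 3*G (P(G, Q) = (-Q + 3*G) + 2 = 2 - Q + 3*G)
b = -90 (b = (4 + (2 - 1*(-1) + 3*1))*(-7 - 1*2) = (4 + (2 + 1 + 3))*(-7 - 2) = (4 + 6)*(-9) = 10*(-9) = -90)
(b + v(-3)) + x = (-90 - 53) - 1614 = -143 - 1614 = -1757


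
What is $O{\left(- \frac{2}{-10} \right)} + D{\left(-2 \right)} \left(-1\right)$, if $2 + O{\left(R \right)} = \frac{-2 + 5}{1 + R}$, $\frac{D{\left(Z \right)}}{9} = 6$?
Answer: $- \frac{107}{2} \approx -53.5$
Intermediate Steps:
$D{\left(Z \right)} = 54$ ($D{\left(Z \right)} = 9 \cdot 6 = 54$)
$O{\left(R \right)} = -2 + \frac{3}{1 + R}$ ($O{\left(R \right)} = -2 + \frac{-2 + 5}{1 + R} = -2 + \frac{3}{1 + R}$)
$O{\left(- \frac{2}{-10} \right)} + D{\left(-2 \right)} \left(-1\right) = \frac{1 - 2 \left(- \frac{2}{-10}\right)}{1 - \frac{2}{-10}} + 54 \left(-1\right) = \frac{1 - 2 \left(\left(-2\right) \left(- \frac{1}{10}\right)\right)}{1 - - \frac{1}{5}} - 54 = \frac{1 - \frac{2}{5}}{1 + \frac{1}{5}} - 54 = \frac{1 - \frac{2}{5}}{\frac{6}{5}} - 54 = \frac{5}{6} \cdot \frac{3}{5} - 54 = \frac{1}{2} - 54 = - \frac{107}{2}$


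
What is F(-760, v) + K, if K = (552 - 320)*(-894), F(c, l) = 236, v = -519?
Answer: -207172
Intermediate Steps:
K = -207408 (K = 232*(-894) = -207408)
F(-760, v) + K = 236 - 207408 = -207172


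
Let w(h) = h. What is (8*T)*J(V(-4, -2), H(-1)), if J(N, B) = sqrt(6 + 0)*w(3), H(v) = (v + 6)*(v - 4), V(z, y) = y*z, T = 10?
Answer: 240*sqrt(6) ≈ 587.88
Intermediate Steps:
H(v) = (-4 + v)*(6 + v) (H(v) = (6 + v)*(-4 + v) = (-4 + v)*(6 + v))
J(N, B) = 3*sqrt(6) (J(N, B) = sqrt(6 + 0)*3 = sqrt(6)*3 = 3*sqrt(6))
(8*T)*J(V(-4, -2), H(-1)) = (8*10)*(3*sqrt(6)) = 80*(3*sqrt(6)) = 240*sqrt(6)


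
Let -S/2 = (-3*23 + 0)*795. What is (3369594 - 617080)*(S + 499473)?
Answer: 1676784736062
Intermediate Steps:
S = 109710 (S = -2*(-3*23 + 0)*795 = -2*(-69 + 0)*795 = -(-138)*795 = -2*(-54855) = 109710)
(3369594 - 617080)*(S + 499473) = (3369594 - 617080)*(109710 + 499473) = 2752514*609183 = 1676784736062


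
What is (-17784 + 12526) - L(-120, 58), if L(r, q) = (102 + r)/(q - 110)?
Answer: -136717/26 ≈ -5258.3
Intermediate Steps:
L(r, q) = (102 + r)/(-110 + q)
(-17784 + 12526) - L(-120, 58) = (-17784 + 12526) - (102 - 120)/(-110 + 58) = -5258 - (-18)/(-52) = -5258 - (-1)*(-18)/52 = -5258 - 1*9/26 = -5258 - 9/26 = -136717/26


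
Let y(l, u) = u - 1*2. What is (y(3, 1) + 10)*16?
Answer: 144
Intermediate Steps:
y(l, u) = -2 + u (y(l, u) = u - 2 = -2 + u)
(y(3, 1) + 10)*16 = ((-2 + 1) + 10)*16 = (-1 + 10)*16 = 9*16 = 144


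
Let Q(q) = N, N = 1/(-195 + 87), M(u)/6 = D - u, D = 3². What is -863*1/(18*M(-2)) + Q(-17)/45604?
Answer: -39356263/54177552 ≈ -0.72643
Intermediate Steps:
D = 9
M(u) = 54 - 6*u (M(u) = 6*(9 - u) = 54 - 6*u)
N = -1/108 (N = 1/(-108) = -1/108 ≈ -0.0092593)
Q(q) = -1/108
-863*1/(18*M(-2)) + Q(-17)/45604 = -863*1/(18*(54 - 6*(-2))) - 1/108/45604 = -863*1/(18*(54 + 12)) - 1/108*1/45604 = -863/(-18*66*(-1)) - 1/4925232 = -863/((-1188*(-1))) - 1/4925232 = -863/1188 - 1/4925232 = -39356263/54177552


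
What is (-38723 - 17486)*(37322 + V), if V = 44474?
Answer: -4597671364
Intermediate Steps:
(-38723 - 17486)*(37322 + V) = (-38723 - 17486)*(37322 + 44474) = -56209*81796 = -4597671364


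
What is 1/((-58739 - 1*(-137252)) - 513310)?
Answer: -1/434797 ≈ -2.2999e-6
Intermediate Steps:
1/((-58739 - 1*(-137252)) - 513310) = 1/((-58739 + 137252) - 513310) = 1/(78513 - 513310) = 1/(-434797) = -1/434797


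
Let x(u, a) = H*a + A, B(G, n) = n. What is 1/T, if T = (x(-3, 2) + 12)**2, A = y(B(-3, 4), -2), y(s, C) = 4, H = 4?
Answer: 1/576 ≈ 0.0017361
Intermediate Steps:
A = 4
x(u, a) = 4 + 4*a (x(u, a) = 4*a + 4 = 4 + 4*a)
T = 576 (T = ((4 + 4*2) + 12)**2 = ((4 + 8) + 12)**2 = (12 + 12)**2 = 24**2 = 576)
1/T = 1/576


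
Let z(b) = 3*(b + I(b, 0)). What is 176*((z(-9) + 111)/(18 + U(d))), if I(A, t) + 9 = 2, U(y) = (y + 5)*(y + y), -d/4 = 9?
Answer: 616/125 ≈ 4.9280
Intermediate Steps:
d = -36 (d = -4*9 = -36)
U(y) = 2*y*(5 + y) (U(y) = (5 + y)*(2*y) = 2*y*(5 + y))
I(A, t) = -7 (I(A, t) = -9 + 2 = -7)
z(b) = -21 + 3*b (z(b) = 3*(b - 7) = 3*(-7 + b) = -21 + 3*b)
176*((z(-9) + 111)/(18 + U(d))) = 176*(((-21 + 3*(-9)) + 111)/(18 + 2*(-36)*(5 - 36))) = 176*(((-21 - 27) + 111)/(18 + 2*(-36)*(-31))) = 176*((-48 + 111)/(18 + 2232)) = 176*(63/2250) = 176*(63*(1/2250)) = 176*(7/250) = 616/125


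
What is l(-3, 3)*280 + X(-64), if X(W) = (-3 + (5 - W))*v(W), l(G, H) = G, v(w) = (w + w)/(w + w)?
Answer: -774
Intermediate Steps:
v(w) = 1 (v(w) = (2*w)/((2*w)) = (2*w)*(1/(2*w)) = 1)
X(W) = 2 - W (X(W) = (-3 + (5 - W))*1 = (2 - W)*1 = 2 - W)
l(-3, 3)*280 + X(-64) = -3*280 + (2 - 1*(-64)) = -840 + (2 + 64) = -840 + 66 = -774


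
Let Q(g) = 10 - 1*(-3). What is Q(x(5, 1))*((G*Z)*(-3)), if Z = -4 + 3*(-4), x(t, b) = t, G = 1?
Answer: 624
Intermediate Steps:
Q(g) = 13 (Q(g) = 10 + 3 = 13)
Z = -16 (Z = -4 - 12 = -16)
Q(x(5, 1))*((G*Z)*(-3)) = 13*((1*(-16))*(-3)) = 13*(-16*(-3)) = 13*48 = 624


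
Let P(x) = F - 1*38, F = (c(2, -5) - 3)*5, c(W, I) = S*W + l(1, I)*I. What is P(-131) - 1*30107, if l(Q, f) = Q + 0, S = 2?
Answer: -30165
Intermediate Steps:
l(Q, f) = Q
c(W, I) = I + 2*W (c(W, I) = 2*W + 1*I = 2*W + I = I + 2*W)
F = -20 (F = ((-5 + 2*2) - 3)*5 = ((-5 + 4) - 3)*5 = (-1 - 3)*5 = -4*5 = -20)
P(x) = -58 (P(x) = -20 - 1*38 = -20 - 38 = -58)
P(-131) - 1*30107 = -58 - 1*30107 = -58 - 30107 = -30165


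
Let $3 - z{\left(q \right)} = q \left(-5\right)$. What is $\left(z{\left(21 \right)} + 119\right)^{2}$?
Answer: $51529$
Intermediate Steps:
$z{\left(q \right)} = 3 + 5 q$ ($z{\left(q \right)} = 3 - q \left(-5\right) = 3 - - 5 q = 3 + 5 q$)
$\left(z{\left(21 \right)} + 119\right)^{2} = \left(\left(3 + 5 \cdot 21\right) + 119\right)^{2} = \left(\left(3 + 105\right) + 119\right)^{2} = \left(108 + 119\right)^{2} = 227^{2} = 51529$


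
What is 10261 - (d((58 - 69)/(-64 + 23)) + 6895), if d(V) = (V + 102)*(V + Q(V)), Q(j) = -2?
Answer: 5955949/1681 ≈ 3543.1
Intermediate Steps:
d(V) = (-2 + V)*(102 + V) (d(V) = (V + 102)*(V - 2) = (102 + V)*(-2 + V) = (-2 + V)*(102 + V))
10261 - (d((58 - 69)/(-64 + 23)) + 6895) = 10261 - ((-204 + ((58 - 69)/(-64 + 23))² + 100*((58 - 69)/(-64 + 23))) + 6895) = 10261 - ((-204 + (-11/(-41))² + 100*(-11/(-41))) + 6895) = 10261 - ((-204 + (-11*(-1/41))² + 100*(-11*(-1/41))) + 6895) = 10261 - ((-204 + (11/41)² + 100*(11/41)) + 6895) = 10261 - ((-204 + 121/1681 + 1100/41) + 6895) = 10261 - (-297703/1681 + 6895) = 10261 - 1*11292792/1681 = 10261 - 11292792/1681 = 5955949/1681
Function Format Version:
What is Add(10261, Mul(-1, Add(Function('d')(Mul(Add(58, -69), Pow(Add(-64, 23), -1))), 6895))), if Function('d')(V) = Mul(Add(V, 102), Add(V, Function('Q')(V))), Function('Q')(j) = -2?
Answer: Rational(5955949, 1681) ≈ 3543.1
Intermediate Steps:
Function('d')(V) = Mul(Add(-2, V), Add(102, V)) (Function('d')(V) = Mul(Add(V, 102), Add(V, -2)) = Mul(Add(102, V), Add(-2, V)) = Mul(Add(-2, V), Add(102, V)))
Add(10261, Mul(-1, Add(Function('d')(Mul(Add(58, -69), Pow(Add(-64, 23), -1))), 6895))) = Add(10261, Mul(-1, Add(Add(-204, Pow(Mul(Add(58, -69), Pow(Add(-64, 23), -1)), 2), Mul(100, Mul(Add(58, -69), Pow(Add(-64, 23), -1)))), 6895))) = Add(10261, Mul(-1, Add(Add(-204, Pow(Mul(-11, Pow(-41, -1)), 2), Mul(100, Mul(-11, Pow(-41, -1)))), 6895))) = Add(10261, Mul(-1, Add(Add(-204, Pow(Mul(-11, Rational(-1, 41)), 2), Mul(100, Mul(-11, Rational(-1, 41)))), 6895))) = Add(10261, Mul(-1, Add(Add(-204, Pow(Rational(11, 41), 2), Mul(100, Rational(11, 41))), 6895))) = Add(10261, Mul(-1, Add(Add(-204, Rational(121, 1681), Rational(1100, 41)), 6895))) = Add(10261, Mul(-1, Add(Rational(-297703, 1681), 6895))) = Add(10261, Mul(-1, Rational(11292792, 1681))) = Add(10261, Rational(-11292792, 1681)) = Rational(5955949, 1681)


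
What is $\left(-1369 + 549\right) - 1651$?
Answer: $-2471$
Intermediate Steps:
$\left(-1369 + 549\right) - 1651 = -820 - 1651 = -2471$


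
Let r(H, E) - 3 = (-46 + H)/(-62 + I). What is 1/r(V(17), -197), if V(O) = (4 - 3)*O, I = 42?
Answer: 20/89 ≈ 0.22472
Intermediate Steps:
V(O) = O (V(O) = 1*O = O)
r(H, E) = 53/10 - H/20 (r(H, E) = 3 + (-46 + H)/(-62 + 42) = 3 + (-46 + H)/(-20) = 3 + (-46 + H)*(-1/20) = 3 + (23/10 - H/20) = 53/10 - H/20)
1/r(V(17), -197) = 1/(53/10 - 1/20*17) = 1/(53/10 - 17/20) = 1/(89/20) = 20/89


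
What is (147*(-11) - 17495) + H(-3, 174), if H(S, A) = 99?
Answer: -19013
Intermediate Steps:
(147*(-11) - 17495) + H(-3, 174) = (147*(-11) - 17495) + 99 = (-1617 - 17495) + 99 = -19112 + 99 = -19013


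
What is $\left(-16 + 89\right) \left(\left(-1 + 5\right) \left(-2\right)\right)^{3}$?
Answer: $-37376$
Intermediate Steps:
$\left(-16 + 89\right) \left(\left(-1 + 5\right) \left(-2\right)\right)^{3} = 73 \left(4 \left(-2\right)\right)^{3} = 73 \left(-8\right)^{3} = 73 \left(-512\right) = -37376$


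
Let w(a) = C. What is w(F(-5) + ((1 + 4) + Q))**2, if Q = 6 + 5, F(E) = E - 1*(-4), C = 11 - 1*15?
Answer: 16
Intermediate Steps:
C = -4 (C = 11 - 15 = -4)
F(E) = 4 + E (F(E) = E + 4 = 4 + E)
Q = 11
w(a) = -4
w(F(-5) + ((1 + 4) + Q))**2 = (-4)**2 = 16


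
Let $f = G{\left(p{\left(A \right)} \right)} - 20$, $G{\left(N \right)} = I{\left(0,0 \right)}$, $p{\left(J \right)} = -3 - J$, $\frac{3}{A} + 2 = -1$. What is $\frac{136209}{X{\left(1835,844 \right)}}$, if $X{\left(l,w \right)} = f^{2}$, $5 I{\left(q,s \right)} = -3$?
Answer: $\frac{3405225}{10609} \approx 320.98$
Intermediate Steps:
$I{\left(q,s \right)} = - \frac{3}{5}$ ($I{\left(q,s \right)} = \frac{1}{5} \left(-3\right) = - \frac{3}{5}$)
$A = -1$ ($A = \frac{3}{-2 - 1} = \frac{3}{-3} = 3 \left(- \frac{1}{3}\right) = -1$)
$G{\left(N \right)} = - \frac{3}{5}$
$f = - \frac{103}{5}$ ($f = - \frac{3}{5} - 20 = - \frac{103}{5} \approx -20.6$)
$X{\left(l,w \right)} = \frac{10609}{25}$ ($X{\left(l,w \right)} = \left(- \frac{103}{5}\right)^{2} = \frac{10609}{25}$)
$\frac{136209}{X{\left(1835,844 \right)}} = \frac{136209}{\frac{10609}{25}} = 136209 \cdot \frac{25}{10609} = \frac{3405225}{10609}$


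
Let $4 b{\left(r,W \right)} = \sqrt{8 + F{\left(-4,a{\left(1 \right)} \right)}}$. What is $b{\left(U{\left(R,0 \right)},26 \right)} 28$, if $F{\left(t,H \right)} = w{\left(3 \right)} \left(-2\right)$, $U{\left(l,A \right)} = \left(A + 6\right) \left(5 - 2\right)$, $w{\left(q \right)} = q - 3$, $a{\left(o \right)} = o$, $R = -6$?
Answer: $14 \sqrt{2} \approx 19.799$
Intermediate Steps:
$w{\left(q \right)} = -3 + q$ ($w{\left(q \right)} = q - 3 = -3 + q$)
$U{\left(l,A \right)} = 18 + 3 A$ ($U{\left(l,A \right)} = \left(6 + A\right) 3 = 18 + 3 A$)
$F{\left(t,H \right)} = 0$ ($F{\left(t,H \right)} = \left(-3 + 3\right) \left(-2\right) = 0 \left(-2\right) = 0$)
$b{\left(r,W \right)} = \frac{\sqrt{2}}{2}$ ($b{\left(r,W \right)} = \frac{\sqrt{8 + 0}}{4} = \frac{\sqrt{8}}{4} = \frac{2 \sqrt{2}}{4} = \frac{\sqrt{2}}{2}$)
$b{\left(U{\left(R,0 \right)},26 \right)} 28 = \frac{\sqrt{2}}{2} \cdot 28 = 14 \sqrt{2}$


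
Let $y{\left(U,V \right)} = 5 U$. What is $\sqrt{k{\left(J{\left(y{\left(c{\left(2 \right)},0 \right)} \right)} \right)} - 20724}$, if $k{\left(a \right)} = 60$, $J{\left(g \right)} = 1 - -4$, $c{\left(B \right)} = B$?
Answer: $6 i \sqrt{574} \approx 143.75 i$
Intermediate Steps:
$J{\left(g \right)} = 5$ ($J{\left(g \right)} = 1 + 4 = 5$)
$\sqrt{k{\left(J{\left(y{\left(c{\left(2 \right)},0 \right)} \right)} \right)} - 20724} = \sqrt{60 - 20724} = \sqrt{-20664} = 6 i \sqrt{574}$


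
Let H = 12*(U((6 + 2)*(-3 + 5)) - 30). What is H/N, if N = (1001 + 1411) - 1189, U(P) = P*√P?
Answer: 408/1223 ≈ 0.33361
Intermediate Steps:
U(P) = P^(3/2)
H = 408 (H = 12*(((6 + 2)*(-3 + 5))^(3/2) - 30) = 12*((8*2)^(3/2) - 30) = 12*(16^(3/2) - 30) = 12*(64 - 30) = 12*34 = 408)
N = 1223 (N = 2412 - 1189 = 1223)
H/N = 408/1223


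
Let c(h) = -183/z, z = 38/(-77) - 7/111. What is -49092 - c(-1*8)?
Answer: -235094745/4757 ≈ -49421.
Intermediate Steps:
z = -4757/8547 (z = 38*(-1/77) - 7*1/111 = -38/77 - 7/111 = -4757/8547 ≈ -0.55657)
c(h) = 1564101/4757 (c(h) = -183/(-4757/8547) = -183*(-8547/4757) = 1564101/4757)
-49092 - c(-1*8) = -49092 - 1*1564101/4757 = -49092 - 1564101/4757 = -235094745/4757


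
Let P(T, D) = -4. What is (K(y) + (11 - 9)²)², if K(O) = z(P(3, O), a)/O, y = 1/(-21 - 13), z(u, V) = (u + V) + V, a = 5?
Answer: 40000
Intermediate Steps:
z(u, V) = u + 2*V (z(u, V) = (V + u) + V = u + 2*V)
y = -1/34 (y = 1/(-34) = -1/34 ≈ -0.029412)
K(O) = 6/O (K(O) = (-4 + 2*5)/O = (-4 + 10)/O = 6/O)
(K(y) + (11 - 9)²)² = (6/(-1/34) + (11 - 9)²)² = (6*(-34) + 2²)² = (-204 + 4)² = (-200)² = 40000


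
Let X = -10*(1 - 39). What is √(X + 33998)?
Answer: √34378 ≈ 185.41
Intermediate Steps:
X = 380 (X = -10*(-38) = 380)
√(X + 33998) = √(380 + 33998) = √34378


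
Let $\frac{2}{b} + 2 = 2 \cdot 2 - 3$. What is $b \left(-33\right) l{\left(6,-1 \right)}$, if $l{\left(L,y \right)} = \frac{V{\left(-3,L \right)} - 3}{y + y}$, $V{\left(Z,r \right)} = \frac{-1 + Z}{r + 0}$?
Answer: $121$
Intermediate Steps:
$V{\left(Z,r \right)} = \frac{-1 + Z}{r}$
$l{\left(L,y \right)} = \frac{-3 - \frac{4}{L}}{2 y}$ ($l{\left(L,y \right)} = \frac{\frac{-1 - 3}{L} - 3}{y + y} = \frac{\frac{1}{L} \left(-4\right) - 3}{2 y} = \left(- \frac{4}{L} - 3\right) \frac{1}{2 y} = \left(-3 - \frac{4}{L}\right) \frac{1}{2 y} = \frac{-3 - \frac{4}{L}}{2 y}$)
$b = -2$ ($b = \frac{2}{-2 + \left(2 \cdot 2 - 3\right)} = \frac{2}{-2 + \left(4 - 3\right)} = \frac{2}{-2 + 1} = \frac{2}{-1} = 2 \left(-1\right) = -2$)
$b \left(-33\right) l{\left(6,-1 \right)} = \left(-2\right) \left(-33\right) \frac{-4 - 18}{2 \cdot 6 \left(-1\right)} = 66 \cdot \frac{1}{2} \cdot \frac{1}{6} \left(-1\right) \left(-4 - 18\right) = 66 \cdot \frac{1}{2} \cdot \frac{1}{6} \left(-1\right) \left(-22\right) = 66 \cdot \frac{11}{6} = 121$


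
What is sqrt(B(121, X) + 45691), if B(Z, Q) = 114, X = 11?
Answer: sqrt(45805) ≈ 214.02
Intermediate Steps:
sqrt(B(121, X) + 45691) = sqrt(114 + 45691) = sqrt(45805)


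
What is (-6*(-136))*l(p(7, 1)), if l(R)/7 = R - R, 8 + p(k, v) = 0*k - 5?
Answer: 0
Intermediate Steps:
p(k, v) = -13 (p(k, v) = -8 + (0*k - 5) = -8 + (0 - 5) = -8 - 5 = -13)
l(R) = 0 (l(R) = 7*(R - R) = 7*0 = 0)
(-6*(-136))*l(p(7, 1)) = -6*(-136)*0 = 816*0 = 0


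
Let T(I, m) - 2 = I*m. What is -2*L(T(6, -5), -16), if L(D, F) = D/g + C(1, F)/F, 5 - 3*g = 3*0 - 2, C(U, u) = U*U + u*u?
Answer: 449/8 ≈ 56.125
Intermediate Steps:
C(U, u) = U**2 + u**2
g = 7/3 (g = 5/3 - (3*0 - 2)/3 = 5/3 - (0 - 2)/3 = 5/3 - 1/3*(-2) = 5/3 + 2/3 = 7/3 ≈ 2.3333)
T(I, m) = 2 + I*m
L(D, F) = 3*D/7 + (1 + F**2)/F (L(D, F) = D/(7/3) + (1**2 + F**2)/F = D*(3/7) + (1 + F**2)/F = 3*D/7 + (1 + F**2)/F)
-2*L(T(6, -5), -16) = -2*(-16 + 1/(-16) + 3*(2 + 6*(-5))/7) = -2*(-16 - 1/16 + 3*(2 - 30)/7) = -2*(-16 - 1/16 + (3/7)*(-28)) = -2*(-16 - 1/16 - 12) = -2*(-449/16) = 449/8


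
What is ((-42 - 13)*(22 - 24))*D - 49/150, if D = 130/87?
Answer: 713579/4350 ≈ 164.04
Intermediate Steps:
D = 130/87 (D = 130*(1/87) = 130/87 ≈ 1.4943)
((-42 - 13)*(22 - 24))*D - 49/150 = ((-42 - 13)*(22 - 24))*(130/87) - 49/150 = -55*(-2)*(130/87) - 49*1/150 = 110*(130/87) - 49/150 = 14300/87 - 49/150 = 713579/4350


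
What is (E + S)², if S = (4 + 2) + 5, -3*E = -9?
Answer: 196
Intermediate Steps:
E = 3 (E = -⅓*(-9) = 3)
S = 11 (S = 6 + 5 = 11)
(E + S)² = (3 + 11)² = 14² = 196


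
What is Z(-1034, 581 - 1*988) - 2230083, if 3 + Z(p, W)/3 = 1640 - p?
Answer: -2222070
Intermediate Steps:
Z(p, W) = 4911 - 3*p (Z(p, W) = -9 + 3*(1640 - p) = -9 + (4920 - 3*p) = 4911 - 3*p)
Z(-1034, 581 - 1*988) - 2230083 = (4911 - 3*(-1034)) - 2230083 = (4911 + 3102) - 2230083 = 8013 - 2230083 = -2222070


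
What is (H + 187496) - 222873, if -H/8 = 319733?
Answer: -2593241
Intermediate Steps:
H = -2557864 (H = -8*319733 = -2557864)
(H + 187496) - 222873 = (-2557864 + 187496) - 222873 = -2370368 - 222873 = -2593241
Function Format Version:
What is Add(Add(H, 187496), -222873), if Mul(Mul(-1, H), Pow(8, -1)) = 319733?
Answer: -2593241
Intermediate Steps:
H = -2557864 (H = Mul(-8, 319733) = -2557864)
Add(Add(H, 187496), -222873) = Add(Add(-2557864, 187496), -222873) = Add(-2370368, -222873) = -2593241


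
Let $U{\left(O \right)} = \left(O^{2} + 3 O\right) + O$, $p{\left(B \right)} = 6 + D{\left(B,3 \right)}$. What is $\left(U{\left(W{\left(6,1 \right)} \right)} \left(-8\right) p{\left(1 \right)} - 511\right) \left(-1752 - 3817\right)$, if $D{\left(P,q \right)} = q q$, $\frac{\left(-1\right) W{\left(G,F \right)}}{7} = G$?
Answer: $1069420639$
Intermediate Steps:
$W{\left(G,F \right)} = - 7 G$
$D{\left(P,q \right)} = q^{2}$
$p{\left(B \right)} = 15$ ($p{\left(B \right)} = 6 + 3^{2} = 6 + 9 = 15$)
$U{\left(O \right)} = O^{2} + 4 O$
$\left(U{\left(W{\left(6,1 \right)} \right)} \left(-8\right) p{\left(1 \right)} - 511\right) \left(-1752 - 3817\right) = \left(\left(-7\right) 6 \left(4 - 42\right) \left(-8\right) 15 - 511\right) \left(-1752 - 3817\right) = \left(- 42 \left(4 - 42\right) \left(-8\right) 15 - 511\right) \left(-5569\right) = \left(\left(-42\right) \left(-38\right) \left(-8\right) 15 - 511\right) \left(-5569\right) = \left(1596 \left(-8\right) 15 - 511\right) \left(-5569\right) = \left(\left(-12768\right) 15 - 511\right) \left(-5569\right) = \left(-191520 - 511\right) \left(-5569\right) = \left(-192031\right) \left(-5569\right) = 1069420639$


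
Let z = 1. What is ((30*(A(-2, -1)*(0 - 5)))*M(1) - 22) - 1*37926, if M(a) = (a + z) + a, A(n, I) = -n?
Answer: -38848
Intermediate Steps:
M(a) = 1 + 2*a (M(a) = (a + 1) + a = (1 + a) + a = 1 + 2*a)
((30*(A(-2, -1)*(0 - 5)))*M(1) - 22) - 1*37926 = ((30*((-1*(-2))*(0 - 5)))*(1 + 2*1) - 22) - 1*37926 = ((30*(2*(-5)))*(1 + 2) - 22) - 37926 = ((30*(-10))*3 - 22) - 37926 = (-300*3 - 22) - 37926 = (-900 - 22) - 37926 = -922 - 37926 = -38848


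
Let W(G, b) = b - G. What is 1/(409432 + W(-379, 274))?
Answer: 1/410085 ≈ 2.4385e-6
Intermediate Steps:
1/(409432 + W(-379, 274)) = 1/(409432 + (274 - 1*(-379))) = 1/(409432 + (274 + 379)) = 1/(409432 + 653) = 1/410085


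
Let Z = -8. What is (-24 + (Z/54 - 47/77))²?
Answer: 2649469729/4322241 ≈ 612.99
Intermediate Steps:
(-24 + (Z/54 - 47/77))² = (-24 + (-8/54 - 47/77))² = (-24 + (-8*1/54 - 47*1/77))² = (-24 + (-4/27 - 47/77))² = (-24 - 1577/2079)² = (-51473/2079)² = 2649469729/4322241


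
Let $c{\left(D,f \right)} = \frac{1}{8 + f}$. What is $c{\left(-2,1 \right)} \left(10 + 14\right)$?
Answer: $\frac{8}{3} \approx 2.6667$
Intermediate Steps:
$c{\left(-2,1 \right)} \left(10 + 14\right) = \frac{10 + 14}{8 + 1} = \frac{1}{9} \cdot 24 = \frac{8}{3}$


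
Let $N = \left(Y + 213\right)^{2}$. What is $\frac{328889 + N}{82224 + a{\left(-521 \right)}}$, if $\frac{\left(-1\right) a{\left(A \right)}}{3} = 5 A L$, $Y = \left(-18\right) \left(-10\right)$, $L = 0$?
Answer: $\frac{241669}{41112} \approx 5.8783$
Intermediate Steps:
$Y = 180$
$a{\left(A \right)} = 0$ ($a{\left(A \right)} = - 3 \cdot 5 A 0 = \left(-3\right) 0 = 0$)
$N = 154449$ ($N = \left(180 + 213\right)^{2} = 393^{2} = 154449$)
$\frac{328889 + N}{82224 + a{\left(-521 \right)}} = \frac{328889 + 154449}{82224 + 0} = \frac{483338}{82224} = 483338 \cdot \frac{1}{82224} = \frac{241669}{41112}$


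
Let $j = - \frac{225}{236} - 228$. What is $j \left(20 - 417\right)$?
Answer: $\frac{21451101}{236} \approx 90895.0$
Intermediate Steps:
$j = - \frac{54033}{236}$ ($j = \left(-225\right) \frac{1}{236} - 228 = - \frac{225}{236} - 228 = - \frac{54033}{236} \approx -228.95$)
$j \left(20 - 417\right) = - \frac{54033 \left(20 - 417\right)}{236} = \left(- \frac{54033}{236}\right) \left(-397\right) = \frac{21451101}{236}$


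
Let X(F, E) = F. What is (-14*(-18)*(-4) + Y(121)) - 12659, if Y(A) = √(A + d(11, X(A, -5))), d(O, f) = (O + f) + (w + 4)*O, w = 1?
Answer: -13667 + 2*√77 ≈ -13649.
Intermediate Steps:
d(O, f) = f + 6*O (d(O, f) = (O + f) + (1 + 4)*O = (O + f) + 5*O = f + 6*O)
Y(A) = √(66 + 2*A) (Y(A) = √(A + (A + 6*11)) = √(A + (A + 66)) = √(A + (66 + A)) = √(66 + 2*A))
(-14*(-18)*(-4) + Y(121)) - 12659 = (-14*(-18)*(-4) + √(66 + 2*121)) - 12659 = (252*(-4) + √(66 + 242)) - 12659 = (-1008 + √308) - 12659 = (-1008 + 2*√77) - 12659 = -13667 + 2*√77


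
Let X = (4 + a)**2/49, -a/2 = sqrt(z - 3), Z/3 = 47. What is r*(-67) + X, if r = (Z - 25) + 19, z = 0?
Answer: -443201/49 - 16*I*sqrt(3)/49 ≈ -9044.9 - 0.56557*I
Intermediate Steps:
Z = 141 (Z = 3*47 = 141)
a = -2*I*sqrt(3) (a = -2*sqrt(0 - 3) = -2*I*sqrt(3) ≈ -3.4641*I)
r = 135 (r = (141 - 25) + 19 = 116 + 19 = 135)
X = (4 - 2*I*sqrt(3))**2/49 ≈ 0.081633 - 0.56557*I
r*(-67) + X = 135*(-67) + (4/49 - 16*I*sqrt(3)/49) = -9045 + (4/49 - 16*I*sqrt(3)/49) = -443201/49 - 16*I*sqrt(3)/49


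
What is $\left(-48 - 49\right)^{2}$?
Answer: $9409$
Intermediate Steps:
$\left(-48 - 49\right)^{2} = \left(-97\right)^{2} = 9409$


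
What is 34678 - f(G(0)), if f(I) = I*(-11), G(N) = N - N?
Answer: 34678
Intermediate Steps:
G(N) = 0
f(I) = -11*I
34678 - f(G(0)) = 34678 - (-11)*0 = 34678 - 1*0 = 34678 + 0 = 34678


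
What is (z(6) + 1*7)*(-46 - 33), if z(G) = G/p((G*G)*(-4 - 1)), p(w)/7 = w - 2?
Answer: -352024/637 ≈ -552.63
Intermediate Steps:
p(w) = -14 + 7*w (p(w) = 7*(w - 2) = 7*(-2 + w) = -14 + 7*w)
z(G) = G/(-14 - 35*G**2) (z(G) = G/(-14 + 7*((G*G)*(-4 - 1))) = G/(-14 + 7*(G**2*(-5))) = G/(-14 + 7*(-5*G**2)) = G/(-14 - 35*G**2))
(z(6) + 1*7)*(-46 - 33) = ((1/7)*6/(-2 - 5*6**2) + 1*7)*(-46 - 33) = ((1/7)*6/(-2 - 5*36) + 7)*(-79) = ((1/7)*6/(-2 - 180) + 7)*(-79) = ((1/7)*6/(-182) + 7)*(-79) = ((1/7)*6*(-1/182) + 7)*(-79) = (-3/637 + 7)*(-79) = (4456/637)*(-79) = -352024/637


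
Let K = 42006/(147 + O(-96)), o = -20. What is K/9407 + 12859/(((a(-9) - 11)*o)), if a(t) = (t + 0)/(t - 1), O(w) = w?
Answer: 2059226825/32303638 ≈ 63.746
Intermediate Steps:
a(t) = t/(-1 + t)
K = 14002/17 (K = 42006/(147 - 96) = 42006/51 = 42006*(1/51) = 14002/17 ≈ 823.65)
K/9407 + 12859/(((a(-9) - 11)*o)) = (14002/17)/9407 + 12859/(((-9/(-1 - 9) - 11)*(-20))) = (14002/17)*(1/9407) + 12859/(((-9/(-10) - 11)*(-20))) = 14002/159919 + 12859/(((-9*(-⅒) - 11)*(-20))) = 14002/159919 + 12859/(((9/10 - 11)*(-20))) = 14002/159919 + 12859/((-101/10*(-20))) = 14002/159919 + 12859/202 = 2059226825/32303638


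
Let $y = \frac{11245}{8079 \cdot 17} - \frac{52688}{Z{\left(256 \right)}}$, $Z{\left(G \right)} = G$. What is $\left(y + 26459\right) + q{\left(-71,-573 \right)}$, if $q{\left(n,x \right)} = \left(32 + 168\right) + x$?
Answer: $\frac{56871581389}{2197488} \approx 25880.0$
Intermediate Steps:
$q{\left(n,x \right)} = 200 + x$
$y = - \frac{452090579}{2197488}$ ($y = \frac{11245}{8079 \cdot 17} - \frac{52688}{256} = \frac{11245}{137343} - \frac{3293}{16} = - \frac{452090579}{2197488} \approx -205.73$)
$\left(y + 26459\right) + q{\left(-71,-573 \right)} = \left(- \frac{452090579}{2197488} + 26459\right) + \left(200 - 573\right) = \frac{57691244413}{2197488} - 373 = \frac{56871581389}{2197488}$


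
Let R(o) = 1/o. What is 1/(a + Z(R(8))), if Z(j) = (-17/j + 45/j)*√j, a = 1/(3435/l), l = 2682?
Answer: -511815/4110974782 + 18354350*√2/2055487391 ≈ 0.012504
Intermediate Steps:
a = 894/1145 (a = 1/(3435/2682) = 1/(3435*(1/2682)) = 1/(1145/894) = 894/1145 ≈ 0.78079)
R(o) = 1/o
Z(j) = 28/√j (Z(j) = (28/j)*√j = 28/√j)
1/(a + Z(R(8))) = 1/(894/1145 + 28/√(1/8)) = 1/(894/1145 + 28/8^(-½)) = 1/(894/1145 + 28*(2*√2)) = 1/(894/1145 + 56*√2)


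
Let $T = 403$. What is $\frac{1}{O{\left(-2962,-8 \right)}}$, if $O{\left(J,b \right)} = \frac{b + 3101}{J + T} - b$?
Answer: $\frac{853}{5793} \approx 0.14725$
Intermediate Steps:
$O{\left(J,b \right)} = - b + \frac{3101 + b}{403 + J}$ ($O{\left(J,b \right)} = \frac{b + 3101}{J + 403} - b = \frac{3101 + b}{403 + J} - b = - b + \frac{3101 + b}{403 + J}$)
$\frac{1}{O{\left(-2962,-8 \right)}} = \frac{1}{\frac{1}{403 - 2962} \left(3101 - -3216 - \left(-2962\right) \left(-8\right)\right)} = \frac{1}{\frac{1}{-2559} \left(3101 + 3216 - 23696\right)} = \frac{1}{\left(- \frac{1}{2559}\right) \left(-17379\right)} = \frac{1}{\frac{5793}{853}} = \frac{853}{5793}$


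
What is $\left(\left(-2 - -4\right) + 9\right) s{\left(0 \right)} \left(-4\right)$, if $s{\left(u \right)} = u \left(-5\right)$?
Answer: $0$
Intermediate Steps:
$s{\left(u \right)} = - 5 u$
$\left(\left(-2 - -4\right) + 9\right) s{\left(0 \right)} \left(-4\right) = \left(\left(-2 - -4\right) + 9\right) \left(-5\right) 0 \left(-4\right) = \left(\left(-2 + 4\right) + 9\right) 0 \left(-4\right) = \left(2 + 9\right) 0 = 11 \cdot 0 = 0$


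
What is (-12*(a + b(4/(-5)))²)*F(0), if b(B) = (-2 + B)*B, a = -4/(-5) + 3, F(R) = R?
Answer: 0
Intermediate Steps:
a = 19/5 (a = -4*(-1)/5 + 3 = -4*(-⅕) + 3 = ⅘ + 3 = 19/5 ≈ 3.8000)
b(B) = B*(-2 + B)
(-12*(a + b(4/(-5)))²)*F(0) = -12*(19/5 + (4/(-5))*(-2 + 4/(-5)))²*0 = -12*(19/5 + (4*(-⅕))*(-2 + 4*(-⅕)))²*0 = -12*(19/5 - 4*(-2 - ⅘)/5)²*0 = -12*(19/5 - ⅘*(-14/5))²*0 = -12*(19/5 + 56/25)²*0 = -12*(151/25)²*0 = -12*22801/625*0 = -273612/625*0 = 0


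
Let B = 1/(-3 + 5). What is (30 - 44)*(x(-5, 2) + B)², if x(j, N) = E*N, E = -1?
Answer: -63/2 ≈ -31.500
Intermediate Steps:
x(j, N) = -N
B = ½ (B = 1/2 = ½ ≈ 0.50000)
(30 - 44)*(x(-5, 2) + B)² = (30 - 44)*(-1*2 + ½)² = -14*(-2 + ½)² = -14*(-3/2)² = -14*9/4 = -63/2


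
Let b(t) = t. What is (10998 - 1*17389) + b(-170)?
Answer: -6561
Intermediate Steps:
(10998 - 1*17389) + b(-170) = (10998 - 1*17389) - 170 = (10998 - 17389) - 170 = -6391 - 170 = -6561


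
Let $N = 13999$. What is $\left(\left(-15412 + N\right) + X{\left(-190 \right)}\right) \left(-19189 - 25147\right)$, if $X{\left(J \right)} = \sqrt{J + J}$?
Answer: $62646768 - 88672 i \sqrt{95} \approx 6.2647 \cdot 10^{7} - 8.6427 \cdot 10^{5} i$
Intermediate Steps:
$X{\left(J \right)} = \sqrt{2} \sqrt{J}$ ($X{\left(J \right)} = \sqrt{2 J} = \sqrt{2} \sqrt{J}$)
$\left(\left(-15412 + N\right) + X{\left(-190 \right)}\right) \left(-19189 - 25147\right) = \left(\left(-15412 + 13999\right) + \sqrt{2} \sqrt{-190}\right) \left(-19189 - 25147\right) = \left(-1413 + \sqrt{2} i \sqrt{190}\right) \left(-44336\right) = \left(-1413 + 2 i \sqrt{95}\right) \left(-44336\right) = 62646768 - 88672 i \sqrt{95}$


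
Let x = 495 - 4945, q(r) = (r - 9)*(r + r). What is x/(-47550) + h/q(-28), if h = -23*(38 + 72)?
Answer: -1110811/985236 ≈ -1.1275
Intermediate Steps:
h = -2530 (h = -23*110 = -2530)
q(r) = 2*r*(-9 + r) (q(r) = (-9 + r)*(2*r) = 2*r*(-9 + r))
x = -4450
x/(-47550) + h/q(-28) = -4450/(-47550) - 2530*(-1/(56*(-9 - 28))) = -4450*(-1/47550) - 2530/(2*(-28)*(-37)) = 89/951 - 2530/2072 = 89/951 - 2530*1/2072 = 89/951 - 1265/1036 = -1110811/985236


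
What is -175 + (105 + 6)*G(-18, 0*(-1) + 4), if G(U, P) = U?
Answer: -2173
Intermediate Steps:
-175 + (105 + 6)*G(-18, 0*(-1) + 4) = -175 + (105 + 6)*(-18) = -175 + 111*(-18) = -175 - 1998 = -2173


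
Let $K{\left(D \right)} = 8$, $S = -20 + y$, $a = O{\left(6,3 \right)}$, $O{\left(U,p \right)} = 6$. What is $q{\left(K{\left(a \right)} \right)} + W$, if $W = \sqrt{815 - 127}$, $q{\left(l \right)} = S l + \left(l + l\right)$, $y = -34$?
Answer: $-416 + 4 \sqrt{43} \approx -389.77$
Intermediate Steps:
$a = 6$
$S = -54$ ($S = -20 - 34 = -54$)
$q{\left(l \right)} = - 52 l$ ($q{\left(l \right)} = - 54 l + \left(l + l\right) = - 54 l + 2 l = - 52 l$)
$W = 4 \sqrt{43}$ ($W = \sqrt{688} = 4 \sqrt{43} \approx 26.23$)
$q{\left(K{\left(a \right)} \right)} + W = \left(-52\right) 8 + 4 \sqrt{43} = -416 + 4 \sqrt{43}$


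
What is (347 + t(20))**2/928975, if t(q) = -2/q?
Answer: 12033961/92897500 ≈ 0.12954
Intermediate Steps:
(347 + t(20))**2/928975 = (347 - 2/20)**2/928975 = (347 - 2*1/20)**2*(1/928975) = (347 - 1/10)**2*(1/928975) = (3469/10)**2*(1/928975) = (12033961/100)*(1/928975) = 12033961/92897500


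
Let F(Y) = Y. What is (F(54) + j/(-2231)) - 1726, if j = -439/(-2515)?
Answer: -9381533919/5610965 ≈ -1672.0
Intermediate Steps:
j = 439/2515 (j = -439*(-1/2515) = 439/2515 ≈ 0.17455)
(F(54) + j/(-2231)) - 1726 = (54 + (439/2515)/(-2231)) - 1726 = (54 + (439/2515)*(-1/2231)) - 1726 = (54 - 439/5610965) - 1726 = 302991671/5610965 - 1726 = -9381533919/5610965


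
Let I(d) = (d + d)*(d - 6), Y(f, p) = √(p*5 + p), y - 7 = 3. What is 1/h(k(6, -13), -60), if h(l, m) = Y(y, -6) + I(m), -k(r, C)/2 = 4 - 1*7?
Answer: 220/1742401 - I/10454406 ≈ 0.00012626 - 9.5653e-8*I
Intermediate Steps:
y = 10 (y = 7 + 3 = 10)
k(r, C) = 6 (k(r, C) = -2*(4 - 1*7) = -2*(4 - 7) = -2*(-3) = 6)
Y(f, p) = √6*√p (Y(f, p) = √(5*p + p) = √(6*p) = √6*√p)
I(d) = 2*d*(-6 + d) (I(d) = (2*d)*(-6 + d) = 2*d*(-6 + d))
h(l, m) = 6*I + 2*m*(-6 + m) (h(l, m) = √6*√(-6) + 2*m*(-6 + m) = √6*(I*√6) + 2*m*(-6 + m) = 6*I + 2*m*(-6 + m))
1/h(k(6, -13), -60) = 1/(6*I + 2*(-60)*(-6 - 60)) = 1/(6*I + 2*(-60)*(-66)) = 1/(6*I + 7920) = 1/(7920 + 6*I) = (7920 - 6*I)/62726436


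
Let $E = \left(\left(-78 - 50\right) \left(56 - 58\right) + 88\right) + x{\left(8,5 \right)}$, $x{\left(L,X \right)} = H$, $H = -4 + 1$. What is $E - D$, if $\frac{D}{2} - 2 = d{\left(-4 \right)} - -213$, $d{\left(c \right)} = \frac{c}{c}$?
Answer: $-91$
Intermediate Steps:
$d{\left(c \right)} = 1$
$D = 432$ ($D = 4 + 2 \left(1 - -213\right) = 4 + 2 \left(1 + 213\right) = 4 + 2 \cdot 214 = 4 + 428 = 432$)
$H = -3$
$x{\left(L,X \right)} = -3$
$E = 341$ ($E = \left(\left(-78 - 50\right) \left(56 - 58\right) + 88\right) - 3 = \left(\left(-128\right) \left(-2\right) + 88\right) - 3 = \left(256 + 88\right) - 3 = 344 - 3 = 341$)
$E - D = 341 - 432 = -91$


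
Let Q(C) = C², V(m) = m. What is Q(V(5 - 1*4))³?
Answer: 1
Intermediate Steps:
Q(V(5 - 1*4))³ = ((5 - 1*4)²)³ = ((5 - 4)²)³ = (1²)³ = 1³ = 1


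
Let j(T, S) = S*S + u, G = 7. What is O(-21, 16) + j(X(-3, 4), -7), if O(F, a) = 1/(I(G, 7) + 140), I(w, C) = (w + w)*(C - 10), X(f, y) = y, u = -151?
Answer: -9995/98 ≈ -101.99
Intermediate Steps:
j(T, S) = -151 + S**2 (j(T, S) = S*S - 151 = S**2 - 151 = -151 + S**2)
I(w, C) = 2*w*(-10 + C) (I(w, C) = (2*w)*(-10 + C) = 2*w*(-10 + C))
O(F, a) = 1/98 (O(F, a) = 1/(2*7*(-10 + 7) + 140) = 1/(2*7*(-3) + 140) = 1/(-42 + 140) = 1/98)
O(-21, 16) + j(X(-3, 4), -7) = 1/98 + (-151 + (-7)**2) = 1/98 + (-151 + 49) = 1/98 - 102 = -9995/98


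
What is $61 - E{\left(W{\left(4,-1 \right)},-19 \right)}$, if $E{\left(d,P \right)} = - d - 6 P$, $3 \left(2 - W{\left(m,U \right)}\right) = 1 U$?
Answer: $- \frac{152}{3} \approx -50.667$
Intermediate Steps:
$W{\left(m,U \right)} = 2 - \frac{U}{3}$ ($W{\left(m,U \right)} = 2 - \frac{1 U}{3} = 2 - \frac{U}{3}$)
$61 - E{\left(W{\left(4,-1 \right)},-19 \right)} = 61 - \left(- (2 - - \frac{1}{3}) - -114\right) = 61 - \left(- (2 + \frac{1}{3}) + 114\right) = 61 - \left(\left(-1\right) \frac{7}{3} + 114\right) = 61 - \left(- \frac{7}{3} + 114\right) = 61 - \frac{335}{3} = - \frac{152}{3}$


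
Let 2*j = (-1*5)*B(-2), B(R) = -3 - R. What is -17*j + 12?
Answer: -61/2 ≈ -30.500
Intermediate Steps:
j = 5/2 (j = ((-1*5)*(-3 - 1*(-2)))/2 = (-5*(-3 + 2))/2 = (-5*(-1))/2 = (1/2)*5 = 5/2 ≈ 2.5000)
-17*j + 12 = -17*5/2 + 12 = -85/2 + 12 = -61/2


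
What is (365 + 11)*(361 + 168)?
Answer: 198904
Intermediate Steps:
(365 + 11)*(361 + 168) = 376*529 = 198904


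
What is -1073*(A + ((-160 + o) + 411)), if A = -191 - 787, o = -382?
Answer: 1189957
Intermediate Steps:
A = -978
-1073*(A + ((-160 + o) + 411)) = -1073*(-978 + ((-160 - 382) + 411)) = -1073*(-978 + (-542 + 411)) = -1073*(-978 - 131) = -1073*(-1109) = 1189957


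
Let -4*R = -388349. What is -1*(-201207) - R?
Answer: 416479/4 ≈ 1.0412e+5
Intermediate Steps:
R = 388349/4 (R = -1/4*(-388349) = 388349/4 ≈ 97087.)
-1*(-201207) - R = -1*(-201207) - 1*388349/4 = 201207 - 388349/4 = 416479/4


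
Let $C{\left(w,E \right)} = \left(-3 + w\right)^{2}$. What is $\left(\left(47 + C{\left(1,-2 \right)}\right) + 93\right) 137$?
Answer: $19728$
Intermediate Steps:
$\left(\left(47 + C{\left(1,-2 \right)}\right) + 93\right) 137 = \left(\left(47 + \left(-3 + 1\right)^{2}\right) + 93\right) 137 = \left(\left(47 + \left(-2\right)^{2}\right) + 93\right) 137 = \left(\left(47 + 4\right) + 93\right) 137 = \left(51 + 93\right) 137 = 144 \cdot 137 = 19728$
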